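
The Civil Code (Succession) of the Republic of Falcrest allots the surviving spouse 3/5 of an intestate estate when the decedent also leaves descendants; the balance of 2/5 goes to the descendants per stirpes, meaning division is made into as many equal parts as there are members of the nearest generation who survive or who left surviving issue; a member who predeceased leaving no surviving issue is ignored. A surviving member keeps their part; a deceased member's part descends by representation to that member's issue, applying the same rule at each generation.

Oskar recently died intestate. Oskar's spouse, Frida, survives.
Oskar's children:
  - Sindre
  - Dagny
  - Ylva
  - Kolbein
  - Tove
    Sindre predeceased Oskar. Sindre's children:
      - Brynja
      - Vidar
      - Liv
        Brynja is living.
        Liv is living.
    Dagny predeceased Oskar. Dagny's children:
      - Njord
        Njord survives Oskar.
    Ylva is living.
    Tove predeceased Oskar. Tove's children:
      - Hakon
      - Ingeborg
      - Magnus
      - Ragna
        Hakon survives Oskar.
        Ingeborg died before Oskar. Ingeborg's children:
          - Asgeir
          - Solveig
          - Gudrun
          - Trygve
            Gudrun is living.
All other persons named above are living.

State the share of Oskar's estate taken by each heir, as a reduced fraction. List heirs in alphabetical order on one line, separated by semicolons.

Asgeir 1/200; Brynja 2/75; Frida 3/5; Gudrun 1/200; Hakon 1/50; Kolbein 2/25; Liv 2/75; Magnus 1/50; Njord 2/25; Ragna 1/50; Solveig 1/200; Trygve 1/200; Vidar 2/75; Ylva 2/25

Frida, as surviving spouse, takes 3/5.
The remaining 2/5 passes to Oskar's descendants per stirpes.
The 2/5 is divided into 5 equal shares of 2/25 among Sindre, Dagny, Ylva, Kolbein, Tove.
Sindre predeceased; the 2/25 allotted to Sindre's branch passes to Sindre's issue by representation.
The 2/25 is divided into 3 equal shares of 2/75 among Brynja, Vidar, Liv.
Brynja is living and takes 2/75.
Vidar is living and takes 2/75.
Liv is living and takes 2/75.
Dagny predeceased; the 2/25 allotted to Dagny's branch passes to Dagny's issue by representation.
Njord is the sole taker at this level and receives the full 2/25.
Ylva is living and takes 2/25.
Kolbein is living and takes 2/25.
Tove predeceased; the 2/25 allotted to Tove's branch passes to Tove's issue by representation.
The 2/25 is divided into 4 equal shares of 1/50 among Hakon, Ingeborg, Magnus, Ragna.
Hakon is living and takes 1/50.
Ingeborg predeceased; the 1/50 allotted to Ingeborg's branch passes to Ingeborg's issue by representation.
The 1/50 is divided into 4 equal shares of 1/200 among Asgeir, Solveig, Gudrun, Trygve.
Asgeir is living and takes 1/200.
Solveig is living and takes 1/200.
Gudrun is living and takes 1/200.
Trygve is living and takes 1/200.
Magnus is living and takes 1/50.
Ragna is living and takes 1/50.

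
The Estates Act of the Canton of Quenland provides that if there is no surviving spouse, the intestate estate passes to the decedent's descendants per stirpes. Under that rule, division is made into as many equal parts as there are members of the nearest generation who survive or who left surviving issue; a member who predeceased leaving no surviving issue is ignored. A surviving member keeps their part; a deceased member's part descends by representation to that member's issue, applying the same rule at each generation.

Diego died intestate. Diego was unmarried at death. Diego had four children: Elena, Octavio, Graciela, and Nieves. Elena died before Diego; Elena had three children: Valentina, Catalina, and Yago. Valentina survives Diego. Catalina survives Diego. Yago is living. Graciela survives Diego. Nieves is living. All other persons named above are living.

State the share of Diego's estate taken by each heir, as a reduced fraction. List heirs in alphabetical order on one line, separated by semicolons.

Catalina 1/12; Graciela 1/4; Nieves 1/4; Octavio 1/4; Valentina 1/12; Yago 1/12

There is no surviving spouse, so the entire estate passes to Diego's descendants per stirpes.
The estate is divided into 4 equal shares of 1/4 among Elena, Octavio, Graciela, Nieves.
Elena predeceased; the 1/4 allotted to Elena's branch passes to Elena's issue by representation.
The 1/4 is divided into 3 equal shares of 1/12 among Valentina, Catalina, Yago.
Valentina is living and takes 1/12.
Catalina is living and takes 1/12.
Yago is living and takes 1/12.
Octavio is living and takes 1/4.
Graciela is living and takes 1/4.
Nieves is living and takes 1/4.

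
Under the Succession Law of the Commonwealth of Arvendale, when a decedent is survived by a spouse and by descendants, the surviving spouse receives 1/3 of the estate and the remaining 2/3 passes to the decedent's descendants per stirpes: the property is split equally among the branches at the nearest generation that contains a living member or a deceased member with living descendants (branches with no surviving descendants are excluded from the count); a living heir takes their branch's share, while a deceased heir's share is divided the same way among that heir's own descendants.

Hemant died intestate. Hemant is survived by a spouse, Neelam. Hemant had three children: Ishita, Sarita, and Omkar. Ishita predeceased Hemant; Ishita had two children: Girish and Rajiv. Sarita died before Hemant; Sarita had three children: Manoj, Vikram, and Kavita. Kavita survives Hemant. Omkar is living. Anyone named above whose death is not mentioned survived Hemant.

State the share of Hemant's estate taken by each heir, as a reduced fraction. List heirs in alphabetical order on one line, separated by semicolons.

Girish 1/9; Kavita 2/27; Manoj 2/27; Neelam 1/3; Omkar 2/9; Rajiv 1/9; Vikram 2/27

Neelam, as surviving spouse, takes 1/3.
The remaining 2/3 passes to Hemant's descendants per stirpes.
The 2/3 is divided into 3 equal shares of 2/9 among Ishita, Sarita, Omkar.
Ishita predeceased; the 2/9 allotted to Ishita's branch passes to Ishita's issue by representation.
The 2/9 is divided into 2 equal shares of 1/9 among Girish, Rajiv.
Girish is living and takes 1/9.
Rajiv is living and takes 1/9.
Sarita predeceased; the 2/9 allotted to Sarita's branch passes to Sarita's issue by representation.
The 2/9 is divided into 3 equal shares of 2/27 among Manoj, Vikram, Kavita.
Manoj is living and takes 2/27.
Vikram is living and takes 2/27.
Kavita is living and takes 2/27.
Omkar is living and takes 2/9.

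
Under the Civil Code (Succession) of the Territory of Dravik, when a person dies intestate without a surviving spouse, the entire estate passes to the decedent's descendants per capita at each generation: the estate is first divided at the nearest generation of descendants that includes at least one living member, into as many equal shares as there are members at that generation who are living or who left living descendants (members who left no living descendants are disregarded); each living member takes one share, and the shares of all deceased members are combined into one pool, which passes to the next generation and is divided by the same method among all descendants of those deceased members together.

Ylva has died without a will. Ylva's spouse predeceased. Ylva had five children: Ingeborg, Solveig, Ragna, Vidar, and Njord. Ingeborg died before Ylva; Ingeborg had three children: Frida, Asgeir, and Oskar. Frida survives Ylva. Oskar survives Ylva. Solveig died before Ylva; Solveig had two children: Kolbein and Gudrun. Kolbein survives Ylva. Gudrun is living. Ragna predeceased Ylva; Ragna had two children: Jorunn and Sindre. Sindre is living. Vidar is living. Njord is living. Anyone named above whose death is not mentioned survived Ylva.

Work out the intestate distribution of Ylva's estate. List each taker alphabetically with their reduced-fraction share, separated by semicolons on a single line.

There is no surviving spouse, so the entire estate passes to Ylva's descendants per capita at each generation.
At generation 1 (Ingeborg, Solveig, Ragna, Vidar, Njord) there are 5 shares of (1)/5 = 1/5 each.
Living: Vidar and Njord — each takes 1/5.
Deceased: Ingeborg, Solveig, and Ragna. Their combined 3/5 is pooled and carried to generation 2.
At generation 2 (Frida, Asgeir, Oskar, Kolbein, Gudrun, Jorunn, Sindre) there are 7 shares of (3/5)/7 = 3/35 each.
Living: Frida, Asgeir, Oskar, Kolbein, Gudrun, Jorunn, and Sindre — each takes 3/35.

Asgeir 3/35; Frida 3/35; Gudrun 3/35; Jorunn 3/35; Kolbein 3/35; Njord 1/5; Oskar 3/35; Sindre 3/35; Vidar 1/5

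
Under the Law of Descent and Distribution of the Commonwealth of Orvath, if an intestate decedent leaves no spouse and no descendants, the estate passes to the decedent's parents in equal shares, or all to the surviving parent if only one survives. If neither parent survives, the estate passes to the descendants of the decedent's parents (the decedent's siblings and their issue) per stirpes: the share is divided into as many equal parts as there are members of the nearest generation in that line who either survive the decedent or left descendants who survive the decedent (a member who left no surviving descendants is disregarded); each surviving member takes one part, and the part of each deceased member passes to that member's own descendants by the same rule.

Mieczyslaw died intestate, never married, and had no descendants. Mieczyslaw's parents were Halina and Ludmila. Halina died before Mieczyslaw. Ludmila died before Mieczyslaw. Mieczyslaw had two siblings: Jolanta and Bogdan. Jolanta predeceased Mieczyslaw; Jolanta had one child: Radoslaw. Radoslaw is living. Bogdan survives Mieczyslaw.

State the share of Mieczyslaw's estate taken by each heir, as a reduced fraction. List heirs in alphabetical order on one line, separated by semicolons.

Bogdan 1/2; Radoslaw 1/2

Neither parent survives and there are no descendants, so the estate passes to Mieczyslaw's siblings and their issue per stirpes.
The estate is divided into 2 equal shares of 1/2 among Jolanta, Bogdan.
Jolanta predeceased; the 1/2 allotted to Jolanta's branch passes to Jolanta's issue by representation.
Radoslaw is the sole taker at this level and receives the full 1/2.
Bogdan is living and takes 1/2.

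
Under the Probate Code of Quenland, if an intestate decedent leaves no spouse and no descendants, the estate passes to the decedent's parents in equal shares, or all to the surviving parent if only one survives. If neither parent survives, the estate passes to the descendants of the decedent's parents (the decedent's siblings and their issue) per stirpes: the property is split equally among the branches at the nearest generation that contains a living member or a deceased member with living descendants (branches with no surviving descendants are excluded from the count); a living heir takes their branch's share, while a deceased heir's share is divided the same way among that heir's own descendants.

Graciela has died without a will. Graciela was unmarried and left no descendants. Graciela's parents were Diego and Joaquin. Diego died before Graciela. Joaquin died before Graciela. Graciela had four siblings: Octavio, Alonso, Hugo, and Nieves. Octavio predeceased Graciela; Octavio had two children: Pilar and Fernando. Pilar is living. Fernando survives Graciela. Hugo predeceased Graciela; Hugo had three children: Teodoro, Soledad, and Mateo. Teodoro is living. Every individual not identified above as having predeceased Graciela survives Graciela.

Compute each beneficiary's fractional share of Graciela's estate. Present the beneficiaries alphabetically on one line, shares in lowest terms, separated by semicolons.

Neither parent survives and there are no descendants, so the estate passes to Graciela's siblings and their issue per stirpes.
The estate is divided into 4 equal shares of 1/4 among Octavio, Alonso, Hugo, Nieves.
Octavio predeceased; the 1/4 allotted to Octavio's branch passes to Octavio's issue by representation.
The 1/4 is divided into 2 equal shares of 1/8 among Pilar, Fernando.
Pilar is living and takes 1/8.
Fernando is living and takes 1/8.
Alonso is living and takes 1/4.
Hugo predeceased; the 1/4 allotted to Hugo's branch passes to Hugo's issue by representation.
The 1/4 is divided into 3 equal shares of 1/12 among Teodoro, Soledad, Mateo.
Teodoro is living and takes 1/12.
Soledad is living and takes 1/12.
Mateo is living and takes 1/12.
Nieves is living and takes 1/4.

Alonso 1/4; Fernando 1/8; Mateo 1/12; Nieves 1/4; Pilar 1/8; Soledad 1/12; Teodoro 1/12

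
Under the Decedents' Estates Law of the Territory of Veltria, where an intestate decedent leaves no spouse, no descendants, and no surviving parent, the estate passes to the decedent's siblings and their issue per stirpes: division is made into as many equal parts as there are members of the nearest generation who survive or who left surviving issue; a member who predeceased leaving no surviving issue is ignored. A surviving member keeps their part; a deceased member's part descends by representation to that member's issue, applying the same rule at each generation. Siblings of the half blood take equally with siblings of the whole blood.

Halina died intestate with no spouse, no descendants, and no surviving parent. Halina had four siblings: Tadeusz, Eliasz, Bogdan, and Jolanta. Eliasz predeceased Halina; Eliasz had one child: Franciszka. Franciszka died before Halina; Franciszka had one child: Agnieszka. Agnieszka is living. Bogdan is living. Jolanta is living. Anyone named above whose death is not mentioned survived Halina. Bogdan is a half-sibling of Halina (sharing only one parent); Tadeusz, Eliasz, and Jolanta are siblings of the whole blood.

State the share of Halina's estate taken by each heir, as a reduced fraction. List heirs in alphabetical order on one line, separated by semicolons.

Agnieszka 1/4; Bogdan 1/4; Jolanta 1/4; Tadeusz 1/4

No spouse, descendants, or parent survives, so the estate passes to Halina's siblings per stirpes.
Half-blood and whole-blood siblings take equally under the stated rule.
The estate is divided into 4 equal shares of 1/4 among Tadeusz, Eliasz, Bogdan, Jolanta.
Tadeusz is living and takes 1/4.
Eliasz predeceased; the 1/4 allotted to Eliasz's branch passes to Eliasz's issue by representation.
Franciszka's line is the sole branch at this level, so the full 1/4 passes to Franciszka's issue by representation.
Agnieszka is the sole taker at this level and receives the full 1/4.
Bogdan is living and takes 1/4.
Jolanta is living and takes 1/4.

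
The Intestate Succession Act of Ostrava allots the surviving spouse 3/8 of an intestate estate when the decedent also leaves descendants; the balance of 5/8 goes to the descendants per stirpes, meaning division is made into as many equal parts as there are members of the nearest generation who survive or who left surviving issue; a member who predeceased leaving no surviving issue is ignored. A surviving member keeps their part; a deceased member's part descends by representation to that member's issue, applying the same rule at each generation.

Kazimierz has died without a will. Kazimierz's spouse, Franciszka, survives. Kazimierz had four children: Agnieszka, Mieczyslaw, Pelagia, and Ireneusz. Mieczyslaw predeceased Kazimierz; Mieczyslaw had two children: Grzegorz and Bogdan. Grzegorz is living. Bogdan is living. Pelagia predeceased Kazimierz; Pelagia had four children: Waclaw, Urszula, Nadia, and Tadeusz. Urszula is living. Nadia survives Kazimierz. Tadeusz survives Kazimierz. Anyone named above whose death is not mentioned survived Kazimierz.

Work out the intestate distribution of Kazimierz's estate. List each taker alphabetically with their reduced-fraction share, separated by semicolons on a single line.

Franciszka, as surviving spouse, takes 3/8.
The remaining 5/8 passes to Kazimierz's descendants per stirpes.
The 5/8 is divided into 4 equal shares of 5/32 among Agnieszka, Mieczyslaw, Pelagia, Ireneusz.
Agnieszka is living and takes 5/32.
Mieczyslaw predeceased; the 5/32 allotted to Mieczyslaw's branch passes to Mieczyslaw's issue by representation.
The 5/32 is divided into 2 equal shares of 5/64 among Grzegorz, Bogdan.
Grzegorz is living and takes 5/64.
Bogdan is living and takes 5/64.
Pelagia predeceased; the 5/32 allotted to Pelagia's branch passes to Pelagia's issue by representation.
The 5/32 is divided into 4 equal shares of 5/128 among Waclaw, Urszula, Nadia, Tadeusz.
Waclaw is living and takes 5/128.
Urszula is living and takes 5/128.
Nadia is living and takes 5/128.
Tadeusz is living and takes 5/128.
Ireneusz is living and takes 5/32.

Agnieszka 5/32; Bogdan 5/64; Franciszka 3/8; Grzegorz 5/64; Ireneusz 5/32; Nadia 5/128; Tadeusz 5/128; Urszula 5/128; Waclaw 5/128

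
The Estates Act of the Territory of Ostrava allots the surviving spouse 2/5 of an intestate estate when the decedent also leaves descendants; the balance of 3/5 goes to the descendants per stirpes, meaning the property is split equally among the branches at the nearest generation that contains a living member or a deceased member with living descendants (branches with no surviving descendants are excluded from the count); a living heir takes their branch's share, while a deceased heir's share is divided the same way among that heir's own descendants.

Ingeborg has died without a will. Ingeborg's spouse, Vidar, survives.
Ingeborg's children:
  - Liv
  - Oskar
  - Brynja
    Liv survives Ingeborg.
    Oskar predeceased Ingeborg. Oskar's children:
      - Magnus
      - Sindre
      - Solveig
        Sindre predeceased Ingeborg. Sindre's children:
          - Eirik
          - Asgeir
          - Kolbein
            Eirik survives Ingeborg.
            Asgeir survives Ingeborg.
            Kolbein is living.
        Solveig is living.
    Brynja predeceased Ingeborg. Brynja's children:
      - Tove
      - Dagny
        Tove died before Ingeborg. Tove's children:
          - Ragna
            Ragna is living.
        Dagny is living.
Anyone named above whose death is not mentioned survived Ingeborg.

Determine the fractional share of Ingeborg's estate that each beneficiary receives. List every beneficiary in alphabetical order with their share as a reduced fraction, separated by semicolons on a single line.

Vidar, as surviving spouse, takes 2/5.
The remaining 3/5 passes to Ingeborg's descendants per stirpes.
The 3/5 is divided into 3 equal shares of 1/5 among Liv, Oskar, Brynja.
Liv is living and takes 1/5.
Oskar predeceased; the 1/5 allotted to Oskar's branch passes to Oskar's issue by representation.
The 1/5 is divided into 3 equal shares of 1/15 among Magnus, Sindre, Solveig.
Magnus is living and takes 1/15.
Sindre predeceased; the 1/15 allotted to Sindre's branch passes to Sindre's issue by representation.
The 1/15 is divided into 3 equal shares of 1/45 among Eirik, Asgeir, Kolbein.
Eirik is living and takes 1/45.
Asgeir is living and takes 1/45.
Kolbein is living and takes 1/45.
Solveig is living and takes 1/15.
Brynja predeceased; the 1/5 allotted to Brynja's branch passes to Brynja's issue by representation.
The 1/5 is divided into 2 equal shares of 1/10 among Tove, Dagny.
Tove predeceased; the 1/10 allotted to Tove's branch passes to Tove's issue by representation.
Ragna is the sole taker at this level and receives the full 1/10.
Dagny is living and takes 1/10.

Asgeir 1/45; Dagny 1/10; Eirik 1/45; Kolbein 1/45; Liv 1/5; Magnus 1/15; Ragna 1/10; Solveig 1/15; Vidar 2/5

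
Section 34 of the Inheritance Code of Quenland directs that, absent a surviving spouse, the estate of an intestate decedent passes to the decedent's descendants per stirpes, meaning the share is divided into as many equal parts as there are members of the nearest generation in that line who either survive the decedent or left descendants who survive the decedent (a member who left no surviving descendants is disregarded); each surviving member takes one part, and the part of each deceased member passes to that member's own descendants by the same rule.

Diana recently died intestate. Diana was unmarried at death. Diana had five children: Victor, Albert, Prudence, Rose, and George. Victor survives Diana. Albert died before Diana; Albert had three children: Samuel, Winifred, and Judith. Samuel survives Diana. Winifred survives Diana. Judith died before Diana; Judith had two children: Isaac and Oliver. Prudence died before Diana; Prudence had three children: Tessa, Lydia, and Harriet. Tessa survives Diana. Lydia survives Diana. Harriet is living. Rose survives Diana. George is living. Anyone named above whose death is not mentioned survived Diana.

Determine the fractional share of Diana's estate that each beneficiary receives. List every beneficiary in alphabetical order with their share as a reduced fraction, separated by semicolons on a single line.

There is no surviving spouse, so the entire estate passes to Diana's descendants per stirpes.
The estate is divided into 5 equal shares of 1/5 among Victor, Albert, Prudence, Rose, George.
Victor is living and takes 1/5.
Albert predeceased; the 1/5 allotted to Albert's branch passes to Albert's issue by representation.
The 1/5 is divided into 3 equal shares of 1/15 among Samuel, Winifred, Judith.
Samuel is living and takes 1/15.
Winifred is living and takes 1/15.
Judith predeceased; the 1/15 allotted to Judith's branch passes to Judith's issue by representation.
The 1/15 is divided into 2 equal shares of 1/30 among Isaac, Oliver.
Isaac is living and takes 1/30.
Oliver is living and takes 1/30.
Prudence predeceased; the 1/5 allotted to Prudence's branch passes to Prudence's issue by representation.
The 1/5 is divided into 3 equal shares of 1/15 among Tessa, Lydia, Harriet.
Tessa is living and takes 1/15.
Lydia is living and takes 1/15.
Harriet is living and takes 1/15.
Rose is living and takes 1/5.
George is living and takes 1/5.

George 1/5; Harriet 1/15; Isaac 1/30; Lydia 1/15; Oliver 1/30; Rose 1/5; Samuel 1/15; Tessa 1/15; Victor 1/5; Winifred 1/15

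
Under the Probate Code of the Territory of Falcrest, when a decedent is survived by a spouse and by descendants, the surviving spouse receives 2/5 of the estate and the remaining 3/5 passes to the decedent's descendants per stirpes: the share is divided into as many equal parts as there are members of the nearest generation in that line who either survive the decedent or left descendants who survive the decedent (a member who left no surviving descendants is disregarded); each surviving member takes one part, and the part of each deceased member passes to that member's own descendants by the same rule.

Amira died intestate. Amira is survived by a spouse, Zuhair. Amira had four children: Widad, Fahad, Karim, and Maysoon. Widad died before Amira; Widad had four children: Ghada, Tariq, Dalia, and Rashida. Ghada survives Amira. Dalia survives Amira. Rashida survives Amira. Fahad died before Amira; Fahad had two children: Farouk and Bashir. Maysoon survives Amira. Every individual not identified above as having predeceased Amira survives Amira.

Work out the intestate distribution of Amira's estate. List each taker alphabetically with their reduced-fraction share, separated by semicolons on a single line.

Bashir 3/40; Dalia 3/80; Farouk 3/40; Ghada 3/80; Karim 3/20; Maysoon 3/20; Rashida 3/80; Tariq 3/80; Zuhair 2/5

Zuhair, as surviving spouse, takes 2/5.
The remaining 3/5 passes to Amira's descendants per stirpes.
The 3/5 is divided into 4 equal shares of 3/20 among Widad, Fahad, Karim, Maysoon.
Widad predeceased; the 3/20 allotted to Widad's branch passes to Widad's issue by representation.
The 3/20 is divided into 4 equal shares of 3/80 among Ghada, Tariq, Dalia, Rashida.
Ghada is living and takes 3/80.
Tariq is living and takes 3/80.
Dalia is living and takes 3/80.
Rashida is living and takes 3/80.
Fahad predeceased; the 3/20 allotted to Fahad's branch passes to Fahad's issue by representation.
The 3/20 is divided into 2 equal shares of 3/40 among Farouk, Bashir.
Farouk is living and takes 3/40.
Bashir is living and takes 3/40.
Karim is living and takes 3/20.
Maysoon is living and takes 3/20.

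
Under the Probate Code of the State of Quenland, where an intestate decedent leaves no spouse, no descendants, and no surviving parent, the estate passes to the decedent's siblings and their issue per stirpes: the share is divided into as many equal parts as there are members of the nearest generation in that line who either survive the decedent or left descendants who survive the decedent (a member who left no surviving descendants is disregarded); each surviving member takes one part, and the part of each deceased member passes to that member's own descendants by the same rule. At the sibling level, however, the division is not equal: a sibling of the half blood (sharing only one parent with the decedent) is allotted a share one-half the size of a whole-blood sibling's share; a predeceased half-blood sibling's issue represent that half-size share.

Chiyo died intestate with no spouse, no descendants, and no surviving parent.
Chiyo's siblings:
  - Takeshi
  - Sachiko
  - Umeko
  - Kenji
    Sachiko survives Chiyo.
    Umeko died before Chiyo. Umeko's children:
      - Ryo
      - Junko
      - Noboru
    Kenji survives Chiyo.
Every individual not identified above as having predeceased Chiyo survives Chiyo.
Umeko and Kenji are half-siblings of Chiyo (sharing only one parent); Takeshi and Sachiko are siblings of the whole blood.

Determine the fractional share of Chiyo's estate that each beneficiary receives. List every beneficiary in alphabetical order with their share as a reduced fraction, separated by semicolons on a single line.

No spouse, descendants, or parent survives, so the estate passes to Chiyo's siblings per stirpes.
Half-blood siblings count for one-half the weight of whole-blood siblings at the initial division.
Dividing 1 in proportion to weights (total weight 3): Takeshi (weight 1) → 1/3; Sachiko (weight 1) → 1/3; Umeko (weight 1/2) → 1/6; Kenji (weight 1/2) → 1/6.
Takeshi is living and takes 1/3.
Sachiko is living and takes 1/3.
Umeko predeceased; the 1/6 allotted to Umeko's branch passes to Umeko's issue by representation.
The 1/6 is divided into 3 equal shares of 1/18 among Ryo, Junko, Noboru.
Ryo is living and takes 1/18.
Junko is living and takes 1/18.
Noboru is living and takes 1/18.
Kenji is living and takes 1/6.

Junko 1/18; Kenji 1/6; Noboru 1/18; Ryo 1/18; Sachiko 1/3; Takeshi 1/3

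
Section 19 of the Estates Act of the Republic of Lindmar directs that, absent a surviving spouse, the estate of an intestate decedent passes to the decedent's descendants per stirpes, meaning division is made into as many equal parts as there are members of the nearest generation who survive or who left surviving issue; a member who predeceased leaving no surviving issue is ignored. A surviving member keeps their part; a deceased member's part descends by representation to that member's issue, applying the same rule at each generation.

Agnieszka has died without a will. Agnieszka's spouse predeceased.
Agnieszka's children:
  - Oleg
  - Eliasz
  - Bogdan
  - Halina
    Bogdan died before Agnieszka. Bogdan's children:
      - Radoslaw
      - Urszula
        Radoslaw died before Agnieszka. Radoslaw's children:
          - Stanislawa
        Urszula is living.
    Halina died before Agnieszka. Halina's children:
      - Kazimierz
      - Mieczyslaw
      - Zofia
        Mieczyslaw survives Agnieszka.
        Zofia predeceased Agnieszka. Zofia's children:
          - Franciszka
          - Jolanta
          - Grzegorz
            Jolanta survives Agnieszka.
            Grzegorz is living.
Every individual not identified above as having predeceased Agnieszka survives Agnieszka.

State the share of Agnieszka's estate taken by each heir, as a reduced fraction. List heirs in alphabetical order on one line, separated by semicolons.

There is no surviving spouse, so the entire estate passes to Agnieszka's descendants per stirpes.
The estate is divided into 4 equal shares of 1/4 among Oleg, Eliasz, Bogdan, Halina.
Oleg is living and takes 1/4.
Eliasz is living and takes 1/4.
Bogdan predeceased; the 1/4 allotted to Bogdan's branch passes to Bogdan's issue by representation.
The 1/4 is divided into 2 equal shares of 1/8 among Radoslaw, Urszula.
Radoslaw predeceased; the 1/8 allotted to Radoslaw's branch passes to Radoslaw's issue by representation.
Stanislawa is the sole taker at this level and receives the full 1/8.
Urszula is living and takes 1/8.
Halina predeceased; the 1/4 allotted to Halina's branch passes to Halina's issue by representation.
The 1/4 is divided into 3 equal shares of 1/12 among Kazimierz, Mieczyslaw, Zofia.
Kazimierz is living and takes 1/12.
Mieczyslaw is living and takes 1/12.
Zofia predeceased; the 1/12 allotted to Zofia's branch passes to Zofia's issue by representation.
The 1/12 is divided into 3 equal shares of 1/36 among Franciszka, Jolanta, Grzegorz.
Franciszka is living and takes 1/36.
Jolanta is living and takes 1/36.
Grzegorz is living and takes 1/36.

Eliasz 1/4; Franciszka 1/36; Grzegorz 1/36; Jolanta 1/36; Kazimierz 1/12; Mieczyslaw 1/12; Oleg 1/4; Stanislawa 1/8; Urszula 1/8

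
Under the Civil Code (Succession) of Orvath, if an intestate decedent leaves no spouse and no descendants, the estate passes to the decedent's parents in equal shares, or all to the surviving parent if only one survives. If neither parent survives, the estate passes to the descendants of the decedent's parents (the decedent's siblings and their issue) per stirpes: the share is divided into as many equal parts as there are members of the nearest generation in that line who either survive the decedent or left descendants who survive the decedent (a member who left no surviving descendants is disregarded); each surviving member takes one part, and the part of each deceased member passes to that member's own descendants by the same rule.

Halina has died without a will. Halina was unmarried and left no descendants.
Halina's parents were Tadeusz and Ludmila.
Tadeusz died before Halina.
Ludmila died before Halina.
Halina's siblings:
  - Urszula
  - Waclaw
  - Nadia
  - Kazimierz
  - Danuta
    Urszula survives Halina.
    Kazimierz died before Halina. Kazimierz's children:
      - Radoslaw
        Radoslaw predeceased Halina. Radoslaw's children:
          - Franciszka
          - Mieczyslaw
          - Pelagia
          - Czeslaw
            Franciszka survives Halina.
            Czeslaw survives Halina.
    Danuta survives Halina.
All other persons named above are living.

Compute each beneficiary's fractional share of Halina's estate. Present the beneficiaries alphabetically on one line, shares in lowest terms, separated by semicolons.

Neither parent survives and there are no descendants, so the estate passes to Halina's siblings and their issue per stirpes.
The estate is divided into 5 equal shares of 1/5 among Urszula, Waclaw, Nadia, Kazimierz, Danuta.
Urszula is living and takes 1/5.
Waclaw is living and takes 1/5.
Nadia is living and takes 1/5.
Kazimierz predeceased; the 1/5 allotted to Kazimierz's branch passes to Kazimierz's issue by representation.
Radoslaw's line is the sole branch at this level, so the full 1/5 passes to Radoslaw's issue by representation.
The 1/5 is divided into 4 equal shares of 1/20 among Franciszka, Mieczyslaw, Pelagia, Czeslaw.
Franciszka is living and takes 1/20.
Mieczyslaw is living and takes 1/20.
Pelagia is living and takes 1/20.
Czeslaw is living and takes 1/20.
Danuta is living and takes 1/5.

Czeslaw 1/20; Danuta 1/5; Franciszka 1/20; Mieczyslaw 1/20; Nadia 1/5; Pelagia 1/20; Urszula 1/5; Waclaw 1/5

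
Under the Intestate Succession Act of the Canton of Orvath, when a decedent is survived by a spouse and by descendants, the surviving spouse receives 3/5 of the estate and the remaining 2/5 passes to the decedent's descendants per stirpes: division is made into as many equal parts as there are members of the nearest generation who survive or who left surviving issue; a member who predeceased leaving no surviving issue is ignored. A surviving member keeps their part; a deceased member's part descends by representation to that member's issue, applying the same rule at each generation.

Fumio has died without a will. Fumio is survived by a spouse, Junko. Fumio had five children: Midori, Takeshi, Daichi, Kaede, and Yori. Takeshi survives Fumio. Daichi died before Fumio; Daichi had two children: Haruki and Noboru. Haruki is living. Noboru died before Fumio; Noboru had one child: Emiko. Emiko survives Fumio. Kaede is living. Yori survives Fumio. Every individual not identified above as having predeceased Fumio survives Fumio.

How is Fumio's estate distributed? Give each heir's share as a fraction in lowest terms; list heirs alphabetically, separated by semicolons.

Emiko 1/25; Haruki 1/25; Junko 3/5; Kaede 2/25; Midori 2/25; Takeshi 2/25; Yori 2/25

Junko, as surviving spouse, takes 3/5.
The remaining 2/5 passes to Fumio's descendants per stirpes.
The 2/5 is divided into 5 equal shares of 2/25 among Midori, Takeshi, Daichi, Kaede, Yori.
Midori is living and takes 2/25.
Takeshi is living and takes 2/25.
Daichi predeceased; the 2/25 allotted to Daichi's branch passes to Daichi's issue by representation.
The 2/25 is divided into 2 equal shares of 1/25 among Haruki, Noboru.
Haruki is living and takes 1/25.
Noboru predeceased; the 1/25 allotted to Noboru's branch passes to Noboru's issue by representation.
Emiko is the sole taker at this level and receives the full 1/25.
Kaede is living and takes 2/25.
Yori is living and takes 2/25.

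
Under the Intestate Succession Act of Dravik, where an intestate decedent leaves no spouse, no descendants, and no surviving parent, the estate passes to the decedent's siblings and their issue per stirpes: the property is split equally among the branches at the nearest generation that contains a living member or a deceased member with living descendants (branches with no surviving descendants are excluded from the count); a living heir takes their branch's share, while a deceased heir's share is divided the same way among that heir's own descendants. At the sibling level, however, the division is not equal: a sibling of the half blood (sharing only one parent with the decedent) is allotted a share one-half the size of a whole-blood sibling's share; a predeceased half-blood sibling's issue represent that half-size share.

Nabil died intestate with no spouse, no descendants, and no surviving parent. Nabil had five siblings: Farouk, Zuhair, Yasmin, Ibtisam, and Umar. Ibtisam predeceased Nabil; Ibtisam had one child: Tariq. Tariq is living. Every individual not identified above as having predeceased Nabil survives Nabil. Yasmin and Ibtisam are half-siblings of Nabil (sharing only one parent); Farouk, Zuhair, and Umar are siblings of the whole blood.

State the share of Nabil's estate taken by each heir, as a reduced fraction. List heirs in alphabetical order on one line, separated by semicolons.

No spouse, descendants, or parent survives, so the estate passes to Nabil's siblings per stirpes.
Half-blood siblings count for one-half the weight of whole-blood siblings at the initial division.
Dividing 1 in proportion to weights (total weight 4): Farouk (weight 1) → 1/4; Zuhair (weight 1) → 1/4; Yasmin (weight 1/2) → 1/8; Ibtisam (weight 1/2) → 1/8; Umar (weight 1) → 1/4.
Farouk is living and takes 1/4.
Zuhair is living and takes 1/4.
Yasmin is living and takes 1/8.
Ibtisam predeceased; the 1/8 allotted to Ibtisam's branch passes to Ibtisam's issue by representation.
Tariq is the sole taker at this level and receives the full 1/8.
Umar is living and takes 1/4.

Farouk 1/4; Tariq 1/8; Umar 1/4; Yasmin 1/8; Zuhair 1/4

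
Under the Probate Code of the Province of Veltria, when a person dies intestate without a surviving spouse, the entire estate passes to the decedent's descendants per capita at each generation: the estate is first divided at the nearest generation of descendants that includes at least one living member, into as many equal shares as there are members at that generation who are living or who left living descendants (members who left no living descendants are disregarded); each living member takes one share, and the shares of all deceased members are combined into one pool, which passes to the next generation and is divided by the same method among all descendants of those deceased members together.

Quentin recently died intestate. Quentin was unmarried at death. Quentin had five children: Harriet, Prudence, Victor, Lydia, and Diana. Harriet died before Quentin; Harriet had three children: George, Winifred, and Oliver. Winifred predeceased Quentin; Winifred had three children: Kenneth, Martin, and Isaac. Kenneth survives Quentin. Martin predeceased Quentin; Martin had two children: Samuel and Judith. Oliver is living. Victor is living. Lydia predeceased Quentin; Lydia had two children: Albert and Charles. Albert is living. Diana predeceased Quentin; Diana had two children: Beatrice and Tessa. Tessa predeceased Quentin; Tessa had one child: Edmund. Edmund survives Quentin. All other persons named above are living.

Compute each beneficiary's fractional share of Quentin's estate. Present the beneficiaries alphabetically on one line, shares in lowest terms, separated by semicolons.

There is no surviving spouse, so the entire estate passes to Quentin's descendants per capita at each generation.
At generation 1 (Harriet, Prudence, Victor, Lydia, Diana) there are 5 shares of (1)/5 = 1/5 each.
Living: Prudence and Victor — each takes 1/5.
Deceased: Harriet, Lydia, and Diana. Their combined 3/5 is pooled and carried to generation 2.
At generation 2 (George, Winifred, Oliver, Albert, Charles, Beatrice, Tessa) there are 7 shares of (3/5)/7 = 3/35 each.
Living: George, Oliver, Albert, Charles, and Beatrice — each takes 3/35.
Deceased: Winifred and Tessa. Their combined 6/35 is pooled and carried to generation 3.
At generation 3 (Kenneth, Martin, Isaac, Edmund) there are 4 shares of (6/35)/4 = 3/70 each.
Living: Kenneth, Isaac, and Edmund — each takes 3/70.
Deceased: Martin. That 3/70 share is carried to generation 4.
At generation 4 (Samuel, Judith) there are 2 shares of (3/70)/2 = 3/140 each.
Living: Samuel and Judith — each takes 3/140.

Albert 3/35; Beatrice 3/35; Charles 3/35; Edmund 3/70; George 3/35; Isaac 3/70; Judith 3/140; Kenneth 3/70; Oliver 3/35; Prudence 1/5; Samuel 3/140; Victor 1/5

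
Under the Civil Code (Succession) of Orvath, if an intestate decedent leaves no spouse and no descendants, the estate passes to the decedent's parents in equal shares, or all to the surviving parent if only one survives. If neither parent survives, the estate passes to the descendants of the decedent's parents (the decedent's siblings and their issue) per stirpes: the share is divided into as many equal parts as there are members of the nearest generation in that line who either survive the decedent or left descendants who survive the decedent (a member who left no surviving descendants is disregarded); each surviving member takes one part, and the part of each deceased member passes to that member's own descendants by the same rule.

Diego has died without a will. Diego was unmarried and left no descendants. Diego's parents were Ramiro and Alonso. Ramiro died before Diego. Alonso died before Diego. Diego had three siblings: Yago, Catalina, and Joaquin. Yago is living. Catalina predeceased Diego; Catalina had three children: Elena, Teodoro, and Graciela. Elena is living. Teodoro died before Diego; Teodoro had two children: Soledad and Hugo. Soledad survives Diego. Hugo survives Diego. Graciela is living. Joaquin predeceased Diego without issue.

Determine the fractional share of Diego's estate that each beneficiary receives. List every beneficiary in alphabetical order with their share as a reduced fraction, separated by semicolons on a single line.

Elena 1/6; Graciela 1/6; Hugo 1/12; Soledad 1/12; Yago 1/2

Neither parent survives and there are no descendants, so the estate passes to Diego's siblings and their issue per stirpes.
Joaquin left no surviving issue, so that branch lapses and is disregarded.
The estate is divided into 2 equal shares of 1/2 among Yago, Catalina.
Yago is living and takes 1/2.
Catalina predeceased; the 1/2 allotted to Catalina's branch passes to Catalina's issue by representation.
The 1/2 is divided into 3 equal shares of 1/6 among Elena, Teodoro, Graciela.
Elena is living and takes 1/6.
Teodoro predeceased; the 1/6 allotted to Teodoro's branch passes to Teodoro's issue by representation.
The 1/6 is divided into 2 equal shares of 1/12 among Soledad, Hugo.
Soledad is living and takes 1/12.
Hugo is living and takes 1/12.
Graciela is living and takes 1/6.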